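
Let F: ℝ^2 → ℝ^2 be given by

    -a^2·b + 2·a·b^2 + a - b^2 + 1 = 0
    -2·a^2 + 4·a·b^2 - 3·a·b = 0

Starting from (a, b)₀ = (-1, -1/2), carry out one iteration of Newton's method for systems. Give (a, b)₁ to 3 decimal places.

(-0.237, -0.566)

At (-1, -1/2): F = (-0.250, -4.500).
Jacobian J = [[-2·a·b + 2·b^2 + 1, -a^2 + 4·a·b - 2·b], [-4·a + 4·b^2 - 3·b, 8·a·b - 3·a]].
At the point, J = [[0.500, 2.000], [6.500, 7.000]] (det J = -9.500).
Solving J·Δ = −F gives Δ = (0.763, -0.066).
Then the next iterate is (a, b)₁ = (-0.237, -0.566).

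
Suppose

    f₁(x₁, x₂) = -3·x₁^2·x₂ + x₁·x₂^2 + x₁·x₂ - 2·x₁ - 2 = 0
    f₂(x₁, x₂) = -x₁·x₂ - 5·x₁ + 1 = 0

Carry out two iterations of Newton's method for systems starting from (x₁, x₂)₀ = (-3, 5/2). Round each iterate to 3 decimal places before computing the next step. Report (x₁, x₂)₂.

At (-3, 5/2): F = (-89.750, 23.500).
Jacobian J = [[-6·x₁·x₂ + x₂^2 + x₂ - 2, -3·x₁^2 + 2·x₁·x₂ + x₁], [-x₂ - 5, -x₁]].
At the point, J = [[51.750, -45.000], [-7.500, 3.000]] (det J = -182.250).
Solving J·Δ = −F gives Δ = (4.325, 2.979).
Then the next iterate is (x₁, x₂)₁ = (1.325, 5.479).
Round to (1.325, 5.479) and repeat: F = (13.52823, -12.88467), J = [[-10.05961, 10.57747], [-10.479, -1.325]].
Δ = (-0.953, -2.186), so (x₁, x₂)₂ = (0.372, 3.293).

(0.372, 3.293)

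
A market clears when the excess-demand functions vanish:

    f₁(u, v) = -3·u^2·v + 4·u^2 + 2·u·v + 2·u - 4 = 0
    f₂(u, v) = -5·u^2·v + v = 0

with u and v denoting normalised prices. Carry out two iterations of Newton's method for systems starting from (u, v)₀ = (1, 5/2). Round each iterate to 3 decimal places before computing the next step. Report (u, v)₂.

(0.902, -2.300)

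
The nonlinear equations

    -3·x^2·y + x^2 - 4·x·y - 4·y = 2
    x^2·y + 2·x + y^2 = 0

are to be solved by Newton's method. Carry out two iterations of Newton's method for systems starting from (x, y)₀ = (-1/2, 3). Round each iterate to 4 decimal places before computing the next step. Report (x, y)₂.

(-0.0906, 1.8077)

At (-1/2, 3): F = (-10.0000, 8.7500).
Jacobian J = [[-6·x·y + 2·x - 4·y, -3·x^2 - 4·x - 4], [2·x·y + 2, x^2 + 2·y]].
At the point, J = [[-4.0000, -2.7500], [-1.0000, 6.2500]] (det J = -27.7500).
Solving J·Δ = −F gives Δ = (-1.3851, -1.6216).
Then the next iterate is (x, y)₁ = (-1.8851, 1.3784).
Round to (-1.8851, 1.3784) and repeat: F = (-8.261166, 3.028072), J = [[6.306731, -7.120406], [-3.196844, 6.310402]].
Δ = (1.7945, 0.4293), so (x, y)₂ = (-0.0906, 1.8077).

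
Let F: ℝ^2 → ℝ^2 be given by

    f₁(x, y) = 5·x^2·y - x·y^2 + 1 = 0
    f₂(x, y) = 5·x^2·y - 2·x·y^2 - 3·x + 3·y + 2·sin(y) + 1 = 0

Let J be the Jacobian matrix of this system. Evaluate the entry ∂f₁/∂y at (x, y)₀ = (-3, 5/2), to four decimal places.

60.0000

∂f₁/∂y = 5·x^2 - 2·x·y.
At (-3, 5/2) this is 60.0000.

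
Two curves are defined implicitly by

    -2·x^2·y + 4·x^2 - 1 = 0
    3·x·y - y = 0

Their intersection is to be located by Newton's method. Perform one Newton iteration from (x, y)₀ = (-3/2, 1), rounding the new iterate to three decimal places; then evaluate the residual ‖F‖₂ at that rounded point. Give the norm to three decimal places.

1.376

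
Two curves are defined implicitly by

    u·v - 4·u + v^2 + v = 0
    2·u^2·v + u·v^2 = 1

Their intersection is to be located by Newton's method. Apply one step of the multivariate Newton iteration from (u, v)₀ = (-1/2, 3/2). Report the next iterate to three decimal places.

At (-1/2, 3/2): F = (5.000, -1.375).
Jacobian J = [[v - 4, u + 2·v + 1], [4·u·v + v^2, 2·u^2 + 2·u·v]].
At the point, J = [[-2.500, 3.500], [-0.750, -1.000]] (det J = 5.125).
Solving J·Δ = −F gives Δ = (0.037, -1.402).
Then the next iterate is (u, v)₁ = (-0.463, 0.098).

(-0.463, 0.098)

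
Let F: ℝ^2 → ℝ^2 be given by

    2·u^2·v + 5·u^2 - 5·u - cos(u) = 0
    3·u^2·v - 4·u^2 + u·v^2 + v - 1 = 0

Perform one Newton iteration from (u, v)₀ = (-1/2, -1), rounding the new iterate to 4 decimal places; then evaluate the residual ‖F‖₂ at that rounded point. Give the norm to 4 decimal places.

At (-1/2, -1): F = (2.372417, -4.2500).
Jacobian J = [[4·u·v + 10·u + sin(u) - 5, 2·u^2], [6·u·v - 8·u + v^2, 3·u^2 + 2·u·v + 1]].
At the point, J = [[-8.479426, 0.5000], [8.0000, 2.7500]] (det J = -27.318420).
Solving J·Δ = −F gives Δ = (0.3166, 0.6244).
Then the next iterate is (u, v)₁ = (-0.1834, -0.3756).
Re-evaluating at (-0.1834, -0.3756): F = (0.076681, -1.573916), so ‖F‖₂ = 1.5758.

1.5758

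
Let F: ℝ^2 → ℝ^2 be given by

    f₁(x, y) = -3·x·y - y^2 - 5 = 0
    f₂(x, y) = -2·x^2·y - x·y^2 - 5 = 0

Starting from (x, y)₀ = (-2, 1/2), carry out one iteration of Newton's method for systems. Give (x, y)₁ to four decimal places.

At (-2, 1/2): F = (-2.2500, -8.5000).
Jacobian J = [[-3·y, -3·x - 2·y], [-4·x·y - y^2, -2·x^2 - 2·x·y]].
At the point, J = [[-1.5000, 5.0000], [3.7500, -6.0000]] (det J = -9.7500).
Solving J·Δ = −F gives Δ = (5.7436, 2.1731).
Then the next iterate is (x, y)₁ = (3.7436, 2.6731).

(3.7436, 2.6731)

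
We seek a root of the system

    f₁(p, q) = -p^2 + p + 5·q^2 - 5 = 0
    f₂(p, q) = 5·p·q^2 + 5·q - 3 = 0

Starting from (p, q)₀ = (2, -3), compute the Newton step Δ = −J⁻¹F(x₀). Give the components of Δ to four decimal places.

At (2, -3): F = (38.0000, 72.0000).
Jacobian J = [[-2·p + 1, 10·q], [5·q^2, 10·p·q + 5]].
At the point, J = [[-3.0000, -30.0000], [45.0000, -55.0000]] (det J = 1515.0000).
Solving J·Δ = −F gives Δ = (-0.0462, 1.2713).

(-0.0462, 1.2713)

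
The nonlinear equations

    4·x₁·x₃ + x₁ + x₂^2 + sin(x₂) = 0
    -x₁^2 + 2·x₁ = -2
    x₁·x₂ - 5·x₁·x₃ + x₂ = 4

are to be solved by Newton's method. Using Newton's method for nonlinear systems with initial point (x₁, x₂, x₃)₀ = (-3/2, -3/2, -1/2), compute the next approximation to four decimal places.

At (-3/2, -3/2, -1/2): F = (2.752505, -3.2500, -7.0000).
Jacobian J = [[4·x₃ + 1, 2·x₂ + cos(x₂), 4·x₁], [-2·x₁ + 2, 0, 0], [x₂ - 5·x₃, x₁ + 1, -5·x₁]].
At the point, J = [[-1.0000, -2.929263, -6.0000], [5.0000, 0.0000, 0.0000], [1.0000, -0.5000, 7.5000]] (det J = 124.847355).
Solving J·Δ = −F gives Δ = (0.6500, -0.8943, 0.7870).
Then the next iterate is (x₁, x₂, x₃)₁ = (-0.8500, -2.3943, 0.2870).

(-0.8500, -2.3943, 0.2870)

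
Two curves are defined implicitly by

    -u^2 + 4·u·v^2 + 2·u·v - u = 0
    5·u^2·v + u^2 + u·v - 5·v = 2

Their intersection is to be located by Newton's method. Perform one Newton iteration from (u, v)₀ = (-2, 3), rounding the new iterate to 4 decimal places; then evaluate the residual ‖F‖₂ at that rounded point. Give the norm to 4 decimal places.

27.1051

At (-2, 3): F = (-86.0000, 41.0000).
Jacobian J = [[-2·u + 4·v^2 + 2·v - 1, 8·u·v + 2·u], [10·u·v + 2·u + v, 5·u^2 + u - 5]].
At the point, J = [[45.0000, -52.0000], [-61.0000, 13.0000]] (det J = -2587.0000).
Solving J·Δ = −F gives Δ = (0.3920, -1.3147).
Then the next iterate is (u, v)₁ = (-1.6080, 1.6853).
Re-evaluating at (-1.6080, 1.6853): F = (-24.665987, 11.237299), so ‖F‖₂ = 27.1051.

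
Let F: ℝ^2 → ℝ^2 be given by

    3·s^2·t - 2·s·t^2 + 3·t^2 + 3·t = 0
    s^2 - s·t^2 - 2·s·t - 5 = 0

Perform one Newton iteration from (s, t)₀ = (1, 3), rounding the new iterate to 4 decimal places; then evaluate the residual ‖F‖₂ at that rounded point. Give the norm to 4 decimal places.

7.7344

At (1, 3): F = (27.0000, -19.0000).
Jacobian J = [[6·s·t - 2·t^2, 3·s^2 - 4·s·t + 6·t + 3], [2·s - t^2 - 2·t, -2·s·t - 2·s]].
At the point, J = [[0.0000, 12.0000], [-13.0000, -8.0000]] (det J = 156.0000).
Solving J·Δ = −F gives Δ = (-0.0769, -2.2500).
Then the next iterate is (s, t)₁ = (0.9231, 0.7500).
Re-evaluating at (0.9231, 0.7500): F = (4.816268, -6.051780), so ‖F‖₂ = 7.7344.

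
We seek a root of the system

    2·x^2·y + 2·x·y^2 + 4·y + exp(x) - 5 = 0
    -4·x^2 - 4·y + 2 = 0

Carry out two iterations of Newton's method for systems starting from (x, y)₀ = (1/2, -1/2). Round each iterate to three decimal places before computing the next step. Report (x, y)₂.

(0.121, 1.094)

At (1/2, -1/2): F = (-5.35128, 3.000).
Jacobian J = [[4·x·y + 2·y^2 + exp(x), 2·x^2 + 4·x·y + 4], [-8·x, -4]].
At the point, J = [[1.14872, 3.500], [-4.000, -4.000]] (det J = 9.40511).
Solving J·Δ = −F gives Δ = (-1.159, 1.909).
Then the next iterate is (x, y)₁ = (-0.659, 1.409).
Round to (-0.659, 1.409) and repeat: F = (-0.23943, -5.37312), J = [[0.77381, 1.15444], [5.272, -4.000]].
Δ = (0.780, -0.315), so (x, y)₂ = (0.121, 1.094).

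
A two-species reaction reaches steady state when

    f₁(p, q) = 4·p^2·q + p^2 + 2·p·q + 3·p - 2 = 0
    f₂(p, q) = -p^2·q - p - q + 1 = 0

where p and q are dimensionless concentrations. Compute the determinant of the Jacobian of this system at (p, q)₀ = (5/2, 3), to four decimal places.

J = [[8·p·q + 2·p + 2·q + 3, 4·p^2 + 2·p], [-2·p·q - 1, -p^2 - 1]].
At the point, J = [[74.0000, 30.0000], [-16.0000, -7.2500]].
det J = -56.5000.

-56.5000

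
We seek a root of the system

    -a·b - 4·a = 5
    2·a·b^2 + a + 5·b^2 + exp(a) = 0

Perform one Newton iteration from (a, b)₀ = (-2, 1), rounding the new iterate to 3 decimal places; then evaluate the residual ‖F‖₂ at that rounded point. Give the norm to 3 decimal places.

At (-2, 1): F = (5.000, -0.86466).
Jacobian J = [[-b - 4, -a], [2·b^2 + exp(a) + 1, 4·a·b + 10·b]].
At the point, J = [[-5.000, 2.000], [3.13534, 2.000]] (det J = -16.27067).
Solving J·Δ = −F gives Δ = (0.721, -0.698).
Then the next iterate is (a, b)₁ = (-1.279, 0.302).
Re-evaluating at (-1.279, 0.302): F = (0.50226, -0.77796), so ‖F‖₂ = 0.926.

0.926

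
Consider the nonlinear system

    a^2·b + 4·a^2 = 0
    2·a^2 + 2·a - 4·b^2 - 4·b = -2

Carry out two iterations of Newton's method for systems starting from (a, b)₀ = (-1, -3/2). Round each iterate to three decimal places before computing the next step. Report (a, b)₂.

At (-1, -3/2): F = (2.500, -1.000).
Jacobian J = [[2·a·b + 8·a, a^2], [4·a + 2, -8·b - 4]].
At the point, J = [[-5.000, 1.000], [-2.000, 8.000]] (det J = -38.000).
Solving J·Δ = −F gives Δ = (0.553, 0.263).
Then the next iterate is (a, b)₁ = (-0.447, -1.237).
Round to (-0.447, -1.237) and repeat: F = (0.55207, 0.33294), J = [[-2.47012, 0.19981], [0.212, 5.896]].
Δ = (0.218, -0.064), so (a, b)₂ = (-0.229, -1.301).

(-0.229, -1.301)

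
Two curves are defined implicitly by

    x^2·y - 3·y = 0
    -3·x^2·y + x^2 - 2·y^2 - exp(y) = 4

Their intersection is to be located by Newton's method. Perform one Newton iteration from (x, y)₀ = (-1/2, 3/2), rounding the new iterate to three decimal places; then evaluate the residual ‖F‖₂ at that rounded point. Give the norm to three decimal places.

At (-1/2, 3/2): F = (-4.125, -13.85669).
Jacobian J = [[2·x·y, x^2 - 3], [-6·x·y + 2·x, -3·x^2 - 4·y - exp(y)]].
At the point, J = [[-1.500, -2.750], [3.500, -11.23169]] (det J = 26.47253).
Solving J·Δ = −F gives Δ = (-0.311, -1.331).
Then the next iterate is (x, y)₁ = (-0.811, 0.169).
Re-evaluating at (-0.811, 0.169): F = (-0.39585, -4.91699), so ‖F‖₂ = 4.933.

4.933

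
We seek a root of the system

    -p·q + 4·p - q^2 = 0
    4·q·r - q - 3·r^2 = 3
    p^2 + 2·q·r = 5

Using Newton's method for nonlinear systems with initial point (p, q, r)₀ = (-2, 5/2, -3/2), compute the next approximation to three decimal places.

(-1.511, -0.339, -1.112)

At (-2, 5/2, -3/2): F = (-9.250, -27.250, -8.500).
Jacobian J = [[-q + 4, -p - 2·q, 0], [0, 4·r - 1, 4·q - 6·r], [2·p, 2·r, 2·q]].
At the point, J = [[1.500, -3.000, 0.000], [0.000, -7.000, 19.000], [-4.000, -3.000, 5.000]] (det J = 261.000).
Solving J·Δ = −F gives Δ = (0.489, -2.839, 0.388).
Then the next iterate is (p, q, r)₁ = (-1.511, -0.339, -1.112).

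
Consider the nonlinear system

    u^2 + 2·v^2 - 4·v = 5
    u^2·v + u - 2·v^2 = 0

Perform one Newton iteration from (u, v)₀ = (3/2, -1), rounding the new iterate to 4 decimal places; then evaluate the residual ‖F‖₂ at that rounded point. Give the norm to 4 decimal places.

1.2072

At (3/2, -1): F = (3.2500, -2.7500).
Jacobian J = [[2·u, 4·v - 4], [2·u·v + 1, u^2 - 4·v]].
At the point, J = [[3.0000, -8.0000], [-2.0000, 6.2500]] (det J = 2.7500).
Solving J·Δ = −F gives Δ = (0.6136, 0.6364).
Then the next iterate is (u, v)₁ = (2.1136, -0.3636).
Re-evaluating at (2.1136, -0.3636): F = (1.186115, 0.224878), so ‖F‖₂ = 1.2072.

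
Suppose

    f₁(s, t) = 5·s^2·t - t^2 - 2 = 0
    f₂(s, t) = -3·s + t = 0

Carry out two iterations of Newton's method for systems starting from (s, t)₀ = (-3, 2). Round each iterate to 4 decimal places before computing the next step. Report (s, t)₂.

At (-3, 2): F = (84.0000, 11.0000).
Jacobian J = [[10·s·t, 5·s^2 - 2·t], [-3, 1]].
At the point, J = [[-60.0000, 41.0000], [-3.0000, 1.0000]] (det J = 63.0000).
Solving J·Δ = −F gives Δ = (5.8254, 6.4762).
Then the next iterate is (s, t)₁ = (2.8254, 8.4762).
Round to (2.8254, 8.4762) and repeat: F = (264.476690, 0.0000), J = [[239.486555, 22.962026], [-3.0000, 1.0000]].
Δ = (-0.8577, -2.5730), so (s, t)₂ = (1.9677, 5.9032).

(1.9677, 5.9032)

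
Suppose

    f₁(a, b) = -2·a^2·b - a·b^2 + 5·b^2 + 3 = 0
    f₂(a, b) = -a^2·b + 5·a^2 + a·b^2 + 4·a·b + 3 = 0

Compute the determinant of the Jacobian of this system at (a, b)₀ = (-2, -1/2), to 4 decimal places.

J = [[-4·a·b - b^2, -2·a^2 - 2·a·b + 10·b], [-2·a·b + 10·a + b^2 + 4·b, -a^2 + 2·a·b + 4·a]].
At the point, J = [[-4.2500, -15.0000], [-23.7500, -10.0000]].
det J = -313.7500.

-313.7500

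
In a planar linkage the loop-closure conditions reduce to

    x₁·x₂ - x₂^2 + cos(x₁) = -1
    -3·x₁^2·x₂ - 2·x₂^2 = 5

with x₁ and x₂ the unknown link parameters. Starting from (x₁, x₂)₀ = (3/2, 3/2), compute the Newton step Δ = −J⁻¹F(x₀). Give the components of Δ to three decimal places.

(-1.616, 0.172)

At (3/2, 3/2): F = (1.07074, -19.625).
Jacobian J = [[x₂ - sin(x₁), x₁ - 2·x₂], [-6·x₁·x₂, -3·x₁^2 - 4·x₂]].
At the point, J = [[0.50251, -1.500], [-13.500, -12.750]] (det J = -26.65694).
Solving J·Δ = −F gives Δ = (-1.616, 0.172).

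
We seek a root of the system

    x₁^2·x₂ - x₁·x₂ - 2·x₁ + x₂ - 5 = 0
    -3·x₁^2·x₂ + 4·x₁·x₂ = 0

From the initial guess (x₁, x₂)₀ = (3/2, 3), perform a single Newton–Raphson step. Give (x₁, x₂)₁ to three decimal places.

At (3/2, 3): F = (-2.750, -2.250).
Jacobian J = [[2·x₁·x₂ - x₂ - 2, x₁^2 - x₁ + 1], [-6·x₁·x₂ + 4·x₂, -3·x₁^2 + 4·x₁]].
At the point, J = [[4.000, 1.750], [-15.000, -0.750]] (det J = 23.250).
Solving J·Δ = −F gives Δ = (-0.258, 2.161).
Then the next iterate is (x₁, x₂)₁ = (1.242, 5.161).

(1.242, 5.161)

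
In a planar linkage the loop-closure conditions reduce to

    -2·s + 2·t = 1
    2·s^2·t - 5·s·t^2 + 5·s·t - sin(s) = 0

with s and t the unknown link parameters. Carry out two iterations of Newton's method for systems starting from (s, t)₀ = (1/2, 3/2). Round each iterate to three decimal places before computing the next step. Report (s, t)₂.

At (1/2, 3/2): F = (1.000, -1.60443).
Jacobian J = [[-2, 2], [4·s·t - 5·t^2 + 5·t - cos(s), 2·s^2 - 10·s·t + 5·s]].
At the point, J = [[-2.000, 2.000], [-1.62758, -4.500]] (det J = 12.25517).
Solving J·Δ = −F gives Δ = (0.105, -0.395).
Then the next iterate is (s, t)₁ = (0.605, 1.105).
Round to (0.605, 1.105) and repeat: F = (0.000, -0.11082), J = [[-2.000, 2.000], [1.27147, -2.92820]].
Δ = (-0.067, -0.067), so (s, t)₂ = (0.538, 1.038).

(0.538, 1.038)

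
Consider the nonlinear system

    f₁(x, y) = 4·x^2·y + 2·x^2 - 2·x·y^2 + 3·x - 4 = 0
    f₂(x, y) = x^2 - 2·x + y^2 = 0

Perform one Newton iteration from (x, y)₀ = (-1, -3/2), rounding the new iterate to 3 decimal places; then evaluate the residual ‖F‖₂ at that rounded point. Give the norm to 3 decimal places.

At (-1, -3/2): F = (-6.500, 5.250).
Jacobian J = [[8·x·y + 4·x - 2·y^2 + 3, 4·x^2 - 4·x·y], [2·x - 2, 2·y]].
At the point, J = [[6.500, -2.000], [-4.000, -3.000]] (det J = -27.500).
Solving J·Δ = −F gives Δ = (1.091, 0.295).
Then the next iterate is (x, y)₁ = (0.091, -1.205).
Re-evaluating at (0.091, -1.205): F = (-4.01462, 1.27831), so ‖F‖₂ = 4.213.

4.213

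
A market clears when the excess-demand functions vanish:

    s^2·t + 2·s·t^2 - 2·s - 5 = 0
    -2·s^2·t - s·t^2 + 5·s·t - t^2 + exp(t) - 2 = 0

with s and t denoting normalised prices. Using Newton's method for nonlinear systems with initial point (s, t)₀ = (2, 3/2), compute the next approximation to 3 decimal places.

At (2, 3/2): F = (6.000, -1.26831).
Jacobian J = [[2·s·t + 2·t^2 - 2, s^2 + 4·s·t], [-4·s·t - t^2 + 5·t, -2·s^2 - 2·s·t + 5·s - 2·t + exp(t)]].
At the point, J = [[8.500, 16.000], [-6.750, -2.51831]] (det J = 86.59436).
Solving J·Δ = −F gives Δ = (-0.060, -0.343).
Then the next iterate is (s, t)₁ = (1.940, 1.157).

(1.940, 1.157)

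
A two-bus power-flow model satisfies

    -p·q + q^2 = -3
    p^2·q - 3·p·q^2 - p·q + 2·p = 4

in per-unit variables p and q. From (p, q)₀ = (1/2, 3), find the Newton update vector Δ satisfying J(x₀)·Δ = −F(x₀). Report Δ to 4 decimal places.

At (1/2, 3): F = (10.5000, -17.2500).
Jacobian J = [[-q, -p + 2·q], [2·p·q - 3·q^2 - q + 2, p^2 - 6·p·q - p]].
At the point, J = [[-3.0000, 5.5000], [-25.0000, -9.2500]] (det J = 165.2500).
Solving J·Δ = −F gives Δ = (0.0136, -1.9017).

(0.0136, -1.9017)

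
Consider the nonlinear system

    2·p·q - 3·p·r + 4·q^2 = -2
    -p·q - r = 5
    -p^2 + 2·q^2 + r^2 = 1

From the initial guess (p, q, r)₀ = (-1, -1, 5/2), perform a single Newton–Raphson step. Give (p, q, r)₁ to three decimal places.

(5.206, -8.191, -6.985)

At (-1, -1, 5/2): F = (15.500, -8.500, 6.250).
Jacobian J = [[2·q - 3·r, 2·p + 8·q, -3·p], [-q, -p, -1], [-2·p, 4·q, 2·r]].
At the point, J = [[-9.500, -10.000, 3.000], [1.000, 1.000, -1.000], [2.000, -4.000, 5.000]] (det J = 42.500).
Solving J·Δ = −F gives Δ = (6.206, -7.191, -9.485).
Then the next iterate is (p, q, r)₁ = (5.206, -8.191, -6.985).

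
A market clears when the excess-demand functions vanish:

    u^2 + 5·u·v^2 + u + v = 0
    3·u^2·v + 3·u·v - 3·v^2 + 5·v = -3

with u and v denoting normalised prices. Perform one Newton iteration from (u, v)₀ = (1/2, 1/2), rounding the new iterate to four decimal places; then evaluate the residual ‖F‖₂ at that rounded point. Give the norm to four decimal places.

417.0243

At (1/2, 1/2): F = (1.8750, 5.8750).
Jacobian J = [[2·u + 5·v^2 + 1, 10·u·v + 1], [6·u·v + 3·v, 3·u^2 + 3·u - 6·v + 5]].
At the point, J = [[3.2500, 3.5000], [3.0000, 4.2500]] (det J = 3.3125).
Solving J·Δ = −F gives Δ = (3.8019, -4.0660).
Then the next iterate is (u, v)₁ = (4.3019, -3.5660).
Re-evaluating at (4.3019, -3.5660): F = (292.764703, -296.981658), so ‖F‖₂ = 417.0243.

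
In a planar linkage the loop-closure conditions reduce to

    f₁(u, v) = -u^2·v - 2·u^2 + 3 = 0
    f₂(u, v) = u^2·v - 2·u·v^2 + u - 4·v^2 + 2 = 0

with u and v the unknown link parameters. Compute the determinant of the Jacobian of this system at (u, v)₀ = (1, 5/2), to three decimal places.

254.500

J = [[-2·u·v - 4·u, -u^2], [2·u·v - 2·v^2 + 1, u^2 - 4·u·v - 8·v]].
At the point, J = [[-9.000, -1.000], [-6.500, -29.000]].
det J = 254.500.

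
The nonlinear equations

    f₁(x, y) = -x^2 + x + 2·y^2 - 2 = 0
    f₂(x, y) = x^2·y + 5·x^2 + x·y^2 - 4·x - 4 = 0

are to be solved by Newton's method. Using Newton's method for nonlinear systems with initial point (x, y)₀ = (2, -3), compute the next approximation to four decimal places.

At (2, -3): F = (14.0000, 14.0000).
Jacobian J = [[-2·x + 1, 4·y], [2·x·y + 10·x + y^2 - 4, x^2 + 2·x·y]].
At the point, J = [[-3.0000, -12.0000], [13.0000, -8.0000]] (det J = 180.0000).
Solving J·Δ = −F gives Δ = (-0.3111, 1.2444).
Then the next iterate is (x, y)₁ = (1.6889, -1.7556).

(1.6889, -1.7556)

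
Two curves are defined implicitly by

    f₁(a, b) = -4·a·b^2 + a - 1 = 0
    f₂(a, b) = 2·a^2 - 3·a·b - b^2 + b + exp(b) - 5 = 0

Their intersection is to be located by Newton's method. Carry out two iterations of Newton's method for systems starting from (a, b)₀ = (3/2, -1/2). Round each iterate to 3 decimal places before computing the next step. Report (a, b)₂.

(1.327, -0.259)

At (3/2, -1/2): F = (-1.000, 1.60653).
Jacobian J = [[-4·b^2 + 1, -8·a·b], [4·a - 3·b, -3·a - 2·b + exp(b) + 1]].
At the point, J = [[0.000, 6.000], [7.500, -1.89347]] (det J = -45.000).
Solving J·Δ = −F gives Δ = (-0.172, 0.167).
Then the next iterate is (a, b)₁ = (1.328, -0.333).
Round to (1.328, -0.333) and repeat: F = (-0.26104, 0.12672), J = [[0.55644, 3.53779], [6.311, -1.60123]].
Δ = (-0.001, 0.074), so (a, b)₂ = (1.327, -0.259).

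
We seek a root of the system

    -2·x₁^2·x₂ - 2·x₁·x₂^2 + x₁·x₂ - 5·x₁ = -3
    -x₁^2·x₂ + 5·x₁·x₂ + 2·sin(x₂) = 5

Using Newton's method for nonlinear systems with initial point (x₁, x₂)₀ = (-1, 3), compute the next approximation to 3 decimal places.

At (-1, 3): F = (17.000, -22.71776).
Jacobian J = [[-4·x₁·x₂ - 2·x₂^2 + x₂ - 5, -2·x₁^2 - 4·x₁·x₂ + x₁], [-2·x₁·x₂ + 5·x₂, -x₁^2 + 5·x₁ + 2·cos(x₂)]].
At the point, J = [[-8.000, 9.000], [21.000, -7.97998]] (det J = -125.16012).
Solving J·Δ = −F gives Δ = (0.550, -1.400).
Then the next iterate is (x₁, x₂)₁ = (-0.450, 1.600).

(-0.450, 1.600)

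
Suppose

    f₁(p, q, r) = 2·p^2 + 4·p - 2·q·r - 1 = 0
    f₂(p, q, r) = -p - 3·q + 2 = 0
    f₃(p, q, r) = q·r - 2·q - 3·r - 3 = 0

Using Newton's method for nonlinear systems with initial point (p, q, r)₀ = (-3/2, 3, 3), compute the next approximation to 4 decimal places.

At (-3/2, 3, 3): F = (-20.5000, -5.5000, -9.0000).
Jacobian J = [[4·p + 4, -2·r, -2·q], [-1, -3, 0], [0, r - 2, q - 3]].
At the point, J = [[-2.0000, -6.0000, -6.0000], [-1.0000, -3.0000, 0.0000], [0.0000, 1.0000, 0.0000]] (det J = 6.0000).
Solving J·Δ = −F gives Δ = (-32.5000, 9.0000, -1.5833).
Then the next iterate is (p, q, r)₁ = (-34.0000, 12.0000, 1.4167).

(-34.0000, 12.0000, 1.4167)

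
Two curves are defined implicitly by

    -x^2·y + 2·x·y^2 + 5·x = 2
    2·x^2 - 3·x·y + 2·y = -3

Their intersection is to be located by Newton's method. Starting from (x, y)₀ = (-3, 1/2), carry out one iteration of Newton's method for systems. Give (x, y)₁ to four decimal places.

(-1.6743, -0.2821)

At (-3, 1/2): F = (-23.0000, 26.5000).
Jacobian J = [[-2·x·y + 2·y^2 + 5, -x^2 + 4·x·y], [4·x - 3·y, -3·x + 2]].
At the point, J = [[8.5000, -15.0000], [-13.5000, 11.0000]] (det J = -109.0000).
Solving J·Δ = −F gives Δ = (1.3257, -0.7821).
Then the next iterate is (x, y)₁ = (-1.6743, -0.2821).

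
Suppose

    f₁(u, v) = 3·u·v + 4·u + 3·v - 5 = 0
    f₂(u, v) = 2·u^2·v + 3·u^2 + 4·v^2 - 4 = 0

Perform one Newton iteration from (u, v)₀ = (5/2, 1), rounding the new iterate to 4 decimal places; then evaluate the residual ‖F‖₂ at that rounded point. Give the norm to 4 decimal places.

At (5/2, 1): F = (15.5000, 31.2500).
Jacobian J = [[3·v + 4, 3·u + 3], [4·u·v + 6·u, 2·u^2 + 8·v]].
At the point, J = [[7.0000, 10.5000], [25.0000, 20.5000]] (det J = -119.0000).
Solving J·Δ = −F gives Δ = (-0.0872, -1.4181).
Then the next iterate is (u, v)₁ = (2.4128, -0.4181).
Re-evaluating at (2.4128, -0.4181): F = (0.370525, 9.296017), so ‖F‖₂ = 9.3034.

9.3034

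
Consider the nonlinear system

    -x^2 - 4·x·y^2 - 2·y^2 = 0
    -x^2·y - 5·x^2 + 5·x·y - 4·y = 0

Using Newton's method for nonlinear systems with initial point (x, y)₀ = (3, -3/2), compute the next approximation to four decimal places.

(1.3419, -1.1279)

At (3, -3/2): F = (-40.5000, -48.0000).
Jacobian J = [[-2·x - 4·y^2, -8·x·y - 4·y], [-2·x·y - 10·x + 5·y, -x^2 + 5·x - 4]].
At the point, J = [[-15.0000, 42.0000], [-28.5000, 2.0000]] (det J = 1167.0000).
Solving J·Δ = −F gives Δ = (-1.6581, 0.3721).
Then the next iterate is (x, y)₁ = (1.3419, -1.1279).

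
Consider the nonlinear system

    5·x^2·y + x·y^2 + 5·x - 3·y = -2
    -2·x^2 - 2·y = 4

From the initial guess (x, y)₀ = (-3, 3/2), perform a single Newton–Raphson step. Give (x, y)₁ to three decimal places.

(-0.696, 2.825)

At (-3, 3/2): F = (43.250, -25.000).
Jacobian J = [[10·x·y + y^2 + 5, 5·x^2 + 2·x·y - 3], [-4·x, -2]].
At the point, J = [[-37.750, 33.000], [12.000, -2.000]] (det J = -320.500).
Solving J·Δ = −F gives Δ = (2.304, 1.325).
Then the next iterate is (x, y)₁ = (-0.696, 2.825).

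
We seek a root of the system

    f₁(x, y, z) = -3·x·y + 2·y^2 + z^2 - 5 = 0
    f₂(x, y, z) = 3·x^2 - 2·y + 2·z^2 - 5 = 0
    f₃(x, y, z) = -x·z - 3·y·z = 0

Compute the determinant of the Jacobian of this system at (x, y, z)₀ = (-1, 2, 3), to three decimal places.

-1146.000

J = [[-3·y, -3·x + 4·y, 2·z], [6·x, -2, 4·z], [-z, -3·z, -x - 3·y]].
At the point, J = [[-6.000, 11.000, 6.000], [-6.000, -2.000, 12.000], [-3.000, -9.000, -5.000]].
det J = -1146.000.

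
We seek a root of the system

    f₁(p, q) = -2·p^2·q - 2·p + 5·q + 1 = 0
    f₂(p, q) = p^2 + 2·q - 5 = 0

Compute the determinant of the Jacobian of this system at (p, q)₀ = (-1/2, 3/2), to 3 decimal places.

6.500

J = [[-4·p·q - 2, -2·p^2 + 5], [2·p, 2]].
At the point, J = [[1.000, 4.500], [-1.000, 2.000]].
det J = 6.500.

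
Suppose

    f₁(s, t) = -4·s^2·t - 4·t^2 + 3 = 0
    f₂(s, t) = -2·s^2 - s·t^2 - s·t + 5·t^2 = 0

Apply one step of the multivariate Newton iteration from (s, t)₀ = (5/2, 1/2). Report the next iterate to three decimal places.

(1.279, 0.559)

At (5/2, 1/2): F = (-10.500, -13.125).
Jacobian J = [[-8·s·t, -4·s^2 - 8·t], [-4·s - t^2 - t, -2·s·t - s + 10·t]].
At the point, J = [[-10.000, -29.000], [-10.750, 0.000]] (det J = -311.750).
Solving J·Δ = −F gives Δ = (-1.221, 0.059).
Then the next iterate is (s, t)₁ = (1.279, 0.559).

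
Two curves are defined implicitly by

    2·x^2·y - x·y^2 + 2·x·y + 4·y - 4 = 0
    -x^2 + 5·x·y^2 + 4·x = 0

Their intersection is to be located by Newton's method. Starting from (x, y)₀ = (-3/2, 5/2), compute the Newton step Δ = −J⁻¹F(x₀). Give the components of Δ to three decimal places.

(0.005, -1.465)

At (-3/2, 5/2): F = (19.125, -55.125).
Jacobian J = [[4·x·y - y^2 + 2·y, 2·x^2 - 2·x·y + 2·x + 4], [-2·x + 5·y^2 + 4, 10·x·y]].
At the point, J = [[-16.250, 13.000], [38.250, -37.500]] (det J = 112.125).
Solving J·Δ = −F gives Δ = (0.005, -1.465).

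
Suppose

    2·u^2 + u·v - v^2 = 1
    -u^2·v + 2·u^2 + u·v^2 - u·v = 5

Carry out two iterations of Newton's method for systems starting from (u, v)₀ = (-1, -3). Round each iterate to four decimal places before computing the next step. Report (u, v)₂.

(2.1625, 3.4051)

At (-1, -3): F = (-5.0000, -12.0000).
Jacobian J = [[4·u + v, u - 2·v], [-2·u·v + 4·u + v^2 - v, -u^2 + 2·u·v - u]].
At the point, J = [[-7.0000, 5.0000], [2.0000, 6.0000]] (det J = -52.0000).
Solving J·Δ = −F gives Δ = (0.5769, 1.8077).
Then the next iterate is (u, v)₁ = (-0.4231, -1.1923).
Round to (-0.4231, -1.1923) and repeat: F = (-1.559090, -5.534467), J = [[-2.8847, 1.9615], [-0.087445, 1.253011]].
Δ = (2.5856, 4.5974), so (u, v)₂ = (2.1625, 3.4051).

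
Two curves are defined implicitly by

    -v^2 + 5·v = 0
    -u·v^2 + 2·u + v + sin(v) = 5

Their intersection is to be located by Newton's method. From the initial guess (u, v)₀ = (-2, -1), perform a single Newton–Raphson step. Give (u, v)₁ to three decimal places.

(8.950, -0.143)

At (-2, -1): F = (-6.000, -8.84147).
Jacobian J = [[0, -2·v + 5], [-v^2 + 2, -2·u·v + cos(v) + 1]].
At the point, J = [[0.000, 7.000], [1.000, -2.45970]] (det J = -7.000).
Solving J·Δ = −F gives Δ = (10.950, 0.857).
Then the next iterate is (u, v)₁ = (8.950, -0.143).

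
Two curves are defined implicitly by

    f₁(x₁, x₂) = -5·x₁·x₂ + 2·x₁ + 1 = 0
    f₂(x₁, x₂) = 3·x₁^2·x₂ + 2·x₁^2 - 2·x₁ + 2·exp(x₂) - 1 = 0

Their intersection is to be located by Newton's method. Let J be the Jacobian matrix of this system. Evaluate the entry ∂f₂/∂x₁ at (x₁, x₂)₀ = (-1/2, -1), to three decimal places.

-1.000

∂f₂/∂x₁ = 6·x₁·x₂ + 4·x₁ - 2.
At (-1/2, -1) this is -1.000.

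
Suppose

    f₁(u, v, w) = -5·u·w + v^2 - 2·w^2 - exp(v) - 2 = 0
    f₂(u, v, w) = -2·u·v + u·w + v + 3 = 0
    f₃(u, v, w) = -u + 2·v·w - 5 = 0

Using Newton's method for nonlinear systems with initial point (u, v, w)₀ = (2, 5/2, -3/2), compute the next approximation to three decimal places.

At (2, 5/2, -3/2): F = (2.56751, -7.500, -14.500).
Jacobian J = [[-5·w, 2·v - exp(v), -5·u - 4·w], [-2·v + w, -2·u + 1, u], [-1, 2·w, 2·v]].
At the point, J = [[7.500, -7.18249, -4.000], [-6.500, -3.000, 2.000], [-1.000, -3.000, 5.000]] (det J = -352.56607).
Solving J·Δ = −F gives Δ = (0.000, -0.943, 2.334).
Then the next iterate is (u, v, w)₁ = (2.000, 1.557, 0.834).

(2.000, 1.557, 0.834)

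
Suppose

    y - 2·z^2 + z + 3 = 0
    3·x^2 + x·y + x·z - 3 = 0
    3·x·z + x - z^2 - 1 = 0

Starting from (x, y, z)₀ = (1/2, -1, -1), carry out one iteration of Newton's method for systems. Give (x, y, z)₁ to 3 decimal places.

(-30.750, 85.000, -18.000)

At (1/2, -1, -1): F = (-1.000, -3.250, -3.000).
Jacobian J = [[0, 1, -4·z + 1], [6·x + y + z, x, x], [3·z + 1, 0, 3·x - 2·z]].
At the point, J = [[0.000, 1.000, 5.000], [1.000, 0.500, 0.500], [-2.000, 0.000, 3.500]] (det J = 0.500).
Solving J·Δ = −F gives Δ = (-31.250, 86.000, -17.000).
Then the next iterate is (x, y, z)₁ = (-30.750, 85.000, -18.000).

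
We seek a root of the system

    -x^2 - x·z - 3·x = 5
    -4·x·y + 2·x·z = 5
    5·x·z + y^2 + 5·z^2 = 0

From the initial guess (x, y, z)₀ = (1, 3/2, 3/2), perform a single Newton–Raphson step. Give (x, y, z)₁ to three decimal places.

(-0.567, 0.518, 1.185)

At (1, 3/2, 3/2): F = (-10.500, -8.000, 21.000).
Jacobian J = [[-2·x - z - 3, 0, -x], [-4·y + 2·z, -4·x, 2·x], [5·z, 2·y, 5·x + 10·z]].
At the point, J = [[-6.500, 0.000, -1.000], [-3.000, -4.000, 2.000], [7.500, 3.000, 20.000]] (det J = 538.000).
Solving J·Δ = −F gives Δ = (-1.567, -0.982, -0.315).
Then the next iterate is (x, y, z)₁ = (-0.567, 0.518, 1.185).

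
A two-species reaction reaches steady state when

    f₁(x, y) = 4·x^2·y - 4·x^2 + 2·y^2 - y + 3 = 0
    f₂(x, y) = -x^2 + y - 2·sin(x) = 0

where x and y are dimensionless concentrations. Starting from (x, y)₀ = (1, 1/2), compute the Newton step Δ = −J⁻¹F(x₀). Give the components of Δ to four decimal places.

(-1.0449, -1.0359)

At (1, 1/2): F = (1.0000, -2.182942).
Jacobian J = [[8·x·y - 8·x, 4·x^2 + 4·y - 1], [-2·x - 2·cos(x), 1]].
At the point, J = [[-4.0000, 5.0000], [-3.080605, 1.0000]] (det J = 11.403023).
Solving J·Δ = −F gives Δ = (-1.0449, -1.0359).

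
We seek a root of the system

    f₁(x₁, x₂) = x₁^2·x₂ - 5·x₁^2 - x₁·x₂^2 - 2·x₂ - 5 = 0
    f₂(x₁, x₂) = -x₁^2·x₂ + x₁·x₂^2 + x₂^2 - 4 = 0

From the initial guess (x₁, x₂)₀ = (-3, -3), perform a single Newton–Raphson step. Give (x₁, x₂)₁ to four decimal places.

(1.2778, 8.1667)

At (-3, -3): F = (-44.0000, 5.0000).
Jacobian J = [[2·x₁·x₂ - 10·x₁ - x₂^2, x₁^2 - 2·x₁·x₂ - 2], [-2·x₁·x₂ + x₂^2, -x₁^2 + 2·x₁·x₂ + 2·x₂]].
At the point, J = [[39.0000, -11.0000], [-9.0000, 3.0000]] (det J = 18.0000).
Solving J·Δ = −F gives Δ = (4.2778, 11.1667).
Then the next iterate is (x₁, x₂)₁ = (1.2778, 8.1667).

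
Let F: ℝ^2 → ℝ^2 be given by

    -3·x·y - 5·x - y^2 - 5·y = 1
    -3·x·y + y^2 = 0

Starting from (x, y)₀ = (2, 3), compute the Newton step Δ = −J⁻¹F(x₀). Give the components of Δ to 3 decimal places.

(-1.000, -2.294)

At (2, 3): F = (-53.000, -9.000).
Jacobian J = [[-3·y - 5, -3·x - 2·y - 5], [-3·y, -3·x + 2·y]].
At the point, J = [[-14.000, -17.000], [-9.000, 0.000]] (det J = -153.000).
Solving J·Δ = −F gives Δ = (-1.000, -2.294).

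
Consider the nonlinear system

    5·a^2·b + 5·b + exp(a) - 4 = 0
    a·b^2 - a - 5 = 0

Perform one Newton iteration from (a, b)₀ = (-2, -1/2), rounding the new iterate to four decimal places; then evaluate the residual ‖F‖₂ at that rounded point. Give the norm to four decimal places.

41.7010

At (-2, -1/2): F = (-16.364665, -3.5000).
Jacobian J = [[10·a·b + exp(a), 5·a^2 + 5], [b^2 - 1, 2·a·b]].
At the point, J = [[10.135335, 25.0000], [-0.7500, 2.0000]] (det J = 39.020671).
Solving J·Δ = −F gives Δ = (-1.4036, 1.2236).
Then the next iterate is (a, b)₁ = (-3.4036, 0.7236).
Re-evaluating at (-3.4036, 0.7236): F = (41.563949, -3.378515), so ‖F‖₂ = 41.7010.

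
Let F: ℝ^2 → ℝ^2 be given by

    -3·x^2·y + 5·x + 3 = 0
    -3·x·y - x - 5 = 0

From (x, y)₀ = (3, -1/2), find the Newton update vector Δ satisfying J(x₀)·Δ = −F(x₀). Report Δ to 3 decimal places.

At (3, -1/2): F = (31.500, -3.500).
Jacobian J = [[-6·x·y + 5, -3·x^2], [-3·y - 1, -3·x]].
At the point, J = [[14.000, -27.000], [0.500, -9.000]] (det J = -112.500).
Solving J·Δ = −F gives Δ = (-3.360, -0.576).

(-3.360, -0.576)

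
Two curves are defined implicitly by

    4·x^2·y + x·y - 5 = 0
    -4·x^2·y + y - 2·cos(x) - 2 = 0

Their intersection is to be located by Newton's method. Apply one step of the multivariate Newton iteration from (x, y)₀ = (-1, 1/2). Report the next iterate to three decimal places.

At (-1, 1/2): F = (-3.500, -4.58060).
Jacobian J = [[8·x·y + y, 4·x^2 + x], [-8·x·y + 2·sin(x), -4·x^2 + 1]].
At the point, J = [[-3.500, 3.000], [2.31706, -3.000]] (det J = 3.54883).
Solving J·Δ = −F gives Δ = (-6.831, -6.803).
Then the next iterate is (x, y)₁ = (-7.831, -6.303).

(-7.831, -6.303)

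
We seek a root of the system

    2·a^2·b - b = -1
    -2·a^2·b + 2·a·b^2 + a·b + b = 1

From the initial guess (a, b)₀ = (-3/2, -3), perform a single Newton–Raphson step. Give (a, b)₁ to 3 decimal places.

At (-3/2, -3): F = (-9.500, -13.000).
Jacobian J = [[4·a·b, 2·a^2 - 1], [-4·a·b + 2·b^2 + b, -2·a^2 + 4·a·b + a + 1]].
At the point, J = [[18.000, 3.500], [-3.000, 13.000]] (det J = 244.500).
Solving J·Δ = −F gives Δ = (0.319, 1.074).
Then the next iterate is (a, b)₁ = (-1.181, -1.926).

(-1.181, -1.926)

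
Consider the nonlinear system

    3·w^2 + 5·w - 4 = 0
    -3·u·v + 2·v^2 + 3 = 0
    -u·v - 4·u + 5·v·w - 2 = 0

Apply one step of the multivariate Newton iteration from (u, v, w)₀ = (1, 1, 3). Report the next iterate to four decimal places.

(1.7638, 1.2914, 1.3478)

At (1, 1, 3): F = (38.0000, 2.0000, 8.0000).
Jacobian J = [[0, 0, 6·w + 5], [-3·v, -3·u + 4·v, 0], [-v - 4, -u + 5·w, 5·v]].
At the point, J = [[0.0000, 0.0000, 23.0000], [-3.0000, 1.0000, 0.0000], [-5.0000, 14.0000, 5.0000]] (det J = -851.0000).
Solving J·Δ = −F gives Δ = (0.7638, 0.2914, -1.6522).
Then the next iterate is (u, v, w)₁ = (1.7638, 1.2914, 1.3478).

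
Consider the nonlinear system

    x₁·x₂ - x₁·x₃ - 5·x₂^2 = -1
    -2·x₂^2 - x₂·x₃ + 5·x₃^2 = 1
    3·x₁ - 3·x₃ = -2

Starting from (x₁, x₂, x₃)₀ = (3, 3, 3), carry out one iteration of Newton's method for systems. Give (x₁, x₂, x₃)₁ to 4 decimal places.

(0.8876, 1.5310, 1.5543)

At (3, 3, 3): F = (-44.0000, 17.0000, 2.0000).
Jacobian J = [[x₂ - x₃, x₁ - 10·x₂, -x₁], [0, -4·x₂ - x₃, -x₂ + 10·x₃], [3, 0, -3]].
At the point, J = [[0.0000, -27.0000, -3.0000], [0.0000, -15.0000, 27.0000], [3.0000, 0.0000, -3.0000]] (det J = -2322.0000).
Solving J·Δ = −F gives Δ = (-2.1124, -1.4690, -1.4457).
Then the next iterate is (x₁, x₂, x₃)₁ = (0.8876, 1.5310, 1.5543).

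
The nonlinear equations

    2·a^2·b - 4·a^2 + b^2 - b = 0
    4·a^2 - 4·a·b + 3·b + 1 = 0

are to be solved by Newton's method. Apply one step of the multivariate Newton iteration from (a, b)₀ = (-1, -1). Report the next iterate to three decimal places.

(-0.625, -0.500)

At (-1, -1): F = (-4.000, -2.000).
Jacobian J = [[4·a·b - 8·a, 2·a^2 + 2·b - 1], [8·a - 4·b, -4·a + 3]].
At the point, J = [[12.000, -1.000], [-4.000, 7.000]] (det J = 80.000).
Solving J·Δ = −F gives Δ = (0.375, 0.500).
Then the next iterate is (a, b)₁ = (-0.625, -0.500).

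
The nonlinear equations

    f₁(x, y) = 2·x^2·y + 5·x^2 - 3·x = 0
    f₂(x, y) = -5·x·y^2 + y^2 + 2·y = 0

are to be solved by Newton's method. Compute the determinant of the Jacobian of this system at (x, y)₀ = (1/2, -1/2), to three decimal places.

J = [[4·x·y + 10·x - 3, 2·x^2], [-5·y^2, -10·x·y + 2·y + 2]].
At the point, J = [[1.000, 0.500], [-1.250, 3.500]].
det J = 4.125.

4.125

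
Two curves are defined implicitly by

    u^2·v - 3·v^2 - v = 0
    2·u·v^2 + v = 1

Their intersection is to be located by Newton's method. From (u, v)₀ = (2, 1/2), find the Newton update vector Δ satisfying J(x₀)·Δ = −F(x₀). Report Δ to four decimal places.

At (2, 1/2): F = (0.7500, 0.5000).
Jacobian J = [[2·u·v, u^2 - 6·v - 1], [2·v^2, 4·u·v + 1]].
At the point, J = [[2.0000, 0.0000], [0.5000, 5.0000]] (det J = 10.0000).
Solving J·Δ = −F gives Δ = (-0.3750, -0.0625).

(-0.3750, -0.0625)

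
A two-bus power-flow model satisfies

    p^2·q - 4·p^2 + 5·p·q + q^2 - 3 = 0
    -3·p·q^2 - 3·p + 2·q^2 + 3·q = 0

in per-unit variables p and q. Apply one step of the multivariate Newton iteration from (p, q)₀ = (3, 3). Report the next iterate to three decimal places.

At (3, 3): F = (42.000, -63.000).
Jacobian J = [[2·p·q - 8·p + 5·q, p^2 + 5·p + 2·q], [-3·q^2 - 3, -6·p·q + 4·q + 3]].
At the point, J = [[9.000, 30.000], [-30.000, -39.000]] (det J = 549.000).
Solving J·Δ = −F gives Δ = (-0.459, -1.262).
Then the next iterate is (p, q)₁ = (2.541, 1.738).

(2.541, 1.738)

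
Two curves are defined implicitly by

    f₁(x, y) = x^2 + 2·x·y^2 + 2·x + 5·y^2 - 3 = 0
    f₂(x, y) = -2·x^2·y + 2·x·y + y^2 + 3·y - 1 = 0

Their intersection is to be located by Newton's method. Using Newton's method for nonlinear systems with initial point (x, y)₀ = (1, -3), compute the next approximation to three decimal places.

(2.242, -0.849)

At (1, -3): F = (63.000, -1.000).
Jacobian J = [[2·x + 2·y^2 + 2, 4·x·y + 10·y], [-4·x·y + 2·y, -2·x^2 + 2·x + 2·y + 3]].
At the point, J = [[22.000, -42.000], [6.000, -3.000]] (det J = 186.000).
Solving J·Δ = −F gives Δ = (1.242, 2.151).
Then the next iterate is (x, y)₁ = (2.242, -0.849).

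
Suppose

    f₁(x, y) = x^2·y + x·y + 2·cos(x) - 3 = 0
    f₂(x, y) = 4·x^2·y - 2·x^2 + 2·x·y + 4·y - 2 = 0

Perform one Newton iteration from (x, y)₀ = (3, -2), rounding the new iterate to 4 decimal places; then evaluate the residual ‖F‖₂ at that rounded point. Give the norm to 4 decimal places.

6.0916

At (3, -2): F = (-28.979985, -112.0000).
Jacobian J = [[2·x·y + y - 2·sin(x), x^2 + x], [8·x·y - 4·x + 2·y, 4·x^2 + 2·x + 4]].
At the point, J = [[-14.282240, 12.0000], [-64.0000, 46.0000]] (det J = 111.016959).
Solving J·Δ = −F gives Δ = (-0.0984, 2.2979).
Then the next iterate is (x, y)₁ = (2.9016, 0.2979).
Re-evaluating at (2.9016, 0.2979): F = (-1.570189, -5.885775), so ‖F‖₂ = 6.0916.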